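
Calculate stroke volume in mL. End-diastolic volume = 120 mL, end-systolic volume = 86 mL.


SV = EDV - ESV
SV = 120 - 86
SV = 34 mL


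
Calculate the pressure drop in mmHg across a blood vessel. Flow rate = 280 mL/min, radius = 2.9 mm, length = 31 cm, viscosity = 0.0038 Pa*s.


dP = 8*mu*L*Q / (pi*r^4)
Q = 280 mL/min = 4.66667e-06 m^3/s
dP = 197.925 Pa = 197.925 / 133.322 mmHg = 1.485 mmHg


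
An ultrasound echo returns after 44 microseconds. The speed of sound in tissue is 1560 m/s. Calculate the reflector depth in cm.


depth = c * t / 2
t = 44 us = 4.4000e-05 s
depth = 1560 * 4.4000e-05 / 2
depth = 0.03432 m = 3.432 cm


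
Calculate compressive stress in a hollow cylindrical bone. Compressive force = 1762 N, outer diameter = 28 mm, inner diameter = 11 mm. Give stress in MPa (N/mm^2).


A = pi*(r_o^2 - r_i^2)
r_o = 14 mm, r_i = 5.5 mm
A = 520.719 mm^2
sigma = F/A = 1762 / 520.719
sigma = 3.384 MPa


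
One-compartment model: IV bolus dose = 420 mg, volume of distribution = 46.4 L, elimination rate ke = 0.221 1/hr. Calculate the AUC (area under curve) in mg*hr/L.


C0 = Dose/Vd = 420/46.4 = 9.05172 mg/L
AUC = C0/ke = 9.05172/0.221
AUC = 40.96 mg*hr/L


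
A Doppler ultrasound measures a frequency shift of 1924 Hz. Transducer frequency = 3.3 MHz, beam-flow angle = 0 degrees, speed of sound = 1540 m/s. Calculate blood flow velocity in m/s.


v = fd * c / (2 * f0 * cos(theta))
v = 1924 * 1540 / (2 * 3.3000e+06 * cos(0))
v = 0.4489 m/s


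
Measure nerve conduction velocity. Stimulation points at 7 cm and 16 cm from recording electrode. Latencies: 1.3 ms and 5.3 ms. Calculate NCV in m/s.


Distance = (16 - 7) / 100 = 0.09 m
dt = (5.3 - 1.3) / 1000 = 0.004 s
NCV = dist / dt = 22.5 m/s


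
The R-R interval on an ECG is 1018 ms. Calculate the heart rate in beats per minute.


HR = 60 / RR_interval(s)
RR = 1018 ms = 1.018 s
HR = 60 / 1.018 = 58.94 bpm


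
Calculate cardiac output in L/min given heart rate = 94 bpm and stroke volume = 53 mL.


CO = HR * SV
CO = 94 * 53 / 1000
CO = 4.982 L/min


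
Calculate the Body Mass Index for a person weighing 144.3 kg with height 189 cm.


BMI = weight / height^2
height = 189 cm = 1.89 m
BMI = 144.3 / 1.89^2
BMI = 40.4 kg/m^2


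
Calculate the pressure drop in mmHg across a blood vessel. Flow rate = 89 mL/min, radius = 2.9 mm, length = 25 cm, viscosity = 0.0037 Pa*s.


dP = 8*mu*L*Q / (pi*r^4)
Q = 89 mL/min = 1.48333e-06 m^3/s
dP = 49.4001 Pa = 49.4001 / 133.322 mmHg = 0.3705 mmHg


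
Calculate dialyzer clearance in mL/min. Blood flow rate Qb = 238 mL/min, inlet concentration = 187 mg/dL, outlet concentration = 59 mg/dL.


K = Qb * (Cb_in - Cb_out) / Cb_in
K = 238 * (187 - 59) / 187
K = 162.9 mL/min


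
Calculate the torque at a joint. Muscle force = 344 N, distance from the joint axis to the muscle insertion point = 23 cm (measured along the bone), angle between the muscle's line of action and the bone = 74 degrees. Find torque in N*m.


Torque = F * d * sin(theta)   (moment arm = d*sin(theta))
d = 23 cm = 0.23 m
Torque = 344 * 0.23 * sin(74)
Torque = 76.06 N*m


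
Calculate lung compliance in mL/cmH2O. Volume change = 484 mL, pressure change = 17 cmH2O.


C = dV / dP
C = 484 / 17
C = 28.47 mL/cmH2O


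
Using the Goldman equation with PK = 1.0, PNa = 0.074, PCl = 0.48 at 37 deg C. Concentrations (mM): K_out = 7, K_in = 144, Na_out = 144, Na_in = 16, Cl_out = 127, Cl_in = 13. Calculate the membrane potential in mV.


Vm = (RT/F)*ln((PK*Ko + PNa*Nao + PCl*Cli)/(PK*Ki + PNa*Nai + PCl*Clo))
Numer = 23.896, Denom = 206.144
Vm = -57.59 mV


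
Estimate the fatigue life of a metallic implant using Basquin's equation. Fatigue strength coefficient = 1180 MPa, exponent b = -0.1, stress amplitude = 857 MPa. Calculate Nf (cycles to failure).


sigma_a = sigma_f' * (2Nf)^b
2Nf = (sigma_a/sigma_f')^(1/b)
2Nf = (857/1180)^(1/-0.1)
2Nf = 24.491301
Nf = 12.25


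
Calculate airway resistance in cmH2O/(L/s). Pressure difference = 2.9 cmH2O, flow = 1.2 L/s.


R = dP / flow
R = 2.9 / 1.2
R = 2.417 cmH2O/(L/s)


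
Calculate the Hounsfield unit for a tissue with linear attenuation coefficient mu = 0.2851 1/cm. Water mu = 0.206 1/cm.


HU = ((mu_tissue - mu_water) / mu_water) * 1000
HU = ((0.2851 - 0.206) / 0.206) * 1000
HU = 384


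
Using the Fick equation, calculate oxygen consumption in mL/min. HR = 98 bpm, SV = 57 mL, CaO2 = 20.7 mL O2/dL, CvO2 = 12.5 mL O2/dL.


CO = HR*SV = 98*57/1000 = 5.586 L/min
a-v O2 diff = 20.7 - 12.5 = 8.2 mL/dL
VO2 = CO * (CaO2-CvO2) * 10 dL/L
VO2 = 5.586 * 8.2 * 10
VO2 = 458.1 mL/min


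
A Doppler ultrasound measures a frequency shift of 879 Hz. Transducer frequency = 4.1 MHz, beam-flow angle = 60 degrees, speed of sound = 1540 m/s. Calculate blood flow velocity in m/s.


v = fd * c / (2 * f0 * cos(theta))
v = 879 * 1540 / (2 * 4.1000e+06 * cos(60))
v = 0.3302 m/s


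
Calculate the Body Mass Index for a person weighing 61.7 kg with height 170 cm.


BMI = weight / height^2
height = 170 cm = 1.7 m
BMI = 61.7 / 1.7^2
BMI = 21.35 kg/m^2


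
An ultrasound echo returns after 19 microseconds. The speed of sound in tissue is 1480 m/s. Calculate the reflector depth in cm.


depth = c * t / 2
t = 19 us = 1.9000e-05 s
depth = 1480 * 1.9000e-05 / 2
depth = 0.01406 m = 1.406 cm


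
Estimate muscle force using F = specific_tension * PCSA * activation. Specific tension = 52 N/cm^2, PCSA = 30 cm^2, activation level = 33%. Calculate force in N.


F = sigma * PCSA * activation
F = 52 * 30 * 0.33
F = 514.8 N


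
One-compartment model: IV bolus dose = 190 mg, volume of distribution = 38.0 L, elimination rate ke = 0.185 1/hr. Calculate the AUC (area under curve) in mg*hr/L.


C0 = Dose/Vd = 190/38.0 = 5 mg/L
AUC = C0/ke = 5/0.185
AUC = 27.03 mg*hr/L


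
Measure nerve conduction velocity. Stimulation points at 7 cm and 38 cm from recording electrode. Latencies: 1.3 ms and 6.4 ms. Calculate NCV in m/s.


Distance = (38 - 7) / 100 = 0.31 m
dt = (6.4 - 1.3) / 1000 = 0.0051 s
NCV = dist / dt = 60.78 m/s


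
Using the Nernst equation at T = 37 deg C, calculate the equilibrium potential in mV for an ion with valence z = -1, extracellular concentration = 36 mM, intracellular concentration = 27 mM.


E = (RT/(zF)) * ln(C_out/C_in)
T = 37 + 273.15 = 310.15 K
E = (8.314 * 310.15 / (-1 * 96485)) * ln(36/27)
E = -7.688 mV


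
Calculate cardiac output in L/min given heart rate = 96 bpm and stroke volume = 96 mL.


CO = HR * SV
CO = 96 * 96 / 1000
CO = 9.216 L/min


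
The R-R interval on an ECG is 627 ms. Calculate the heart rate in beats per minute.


HR = 60 / RR_interval(s)
RR = 627 ms = 0.627 s
HR = 60 / 0.627 = 95.69 bpm


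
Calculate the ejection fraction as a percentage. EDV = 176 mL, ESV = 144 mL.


SV = EDV - ESV = 176 - 144 = 32 mL
EF = SV/EDV * 100 = 32/176 * 100
EF = 18.18%


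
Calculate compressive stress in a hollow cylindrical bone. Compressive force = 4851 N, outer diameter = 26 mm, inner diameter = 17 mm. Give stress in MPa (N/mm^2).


A = pi*(r_o^2 - r_i^2)
r_o = 13 mm, r_i = 8.5 mm
A = 303.949 mm^2
sigma = F/A = 4851 / 303.949
sigma = 15.96 MPa


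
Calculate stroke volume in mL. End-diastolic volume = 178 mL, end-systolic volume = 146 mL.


SV = EDV - ESV
SV = 178 - 146
SV = 32 mL


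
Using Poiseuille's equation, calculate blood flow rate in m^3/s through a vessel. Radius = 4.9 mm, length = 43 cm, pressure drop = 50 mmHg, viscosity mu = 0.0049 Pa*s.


Q = pi*r^4*dP / (8*mu*L)
r = 0.0049 m, L = 0.43 m
dP = 50 mmHg = 6666.1 Pa
Q = 7.1623e-04 m^3/s


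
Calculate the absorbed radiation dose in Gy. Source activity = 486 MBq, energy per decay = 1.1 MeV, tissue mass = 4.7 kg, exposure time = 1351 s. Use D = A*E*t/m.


A = 486 MBq = 4.8600e+08 Bq
E = 1.1 MeV = 1.7622e-13 J
D = A*E*t/m = 4.8600e+08*1.7622e-13*1351/4.7
D = 0.02462 Gy


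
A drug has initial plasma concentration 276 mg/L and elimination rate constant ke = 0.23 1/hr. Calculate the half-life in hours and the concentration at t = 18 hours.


t_half = ln(2) / ke = 0.693147 / 0.23 = 3.014 hr
C(t) = C0 * exp(-ke*t) = 276 * exp(-0.23*18)
C(18) = 4.395 mg/L


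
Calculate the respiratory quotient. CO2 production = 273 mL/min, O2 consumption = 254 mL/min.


RQ = VCO2 / VO2
RQ = 273 / 254
RQ = 1.075


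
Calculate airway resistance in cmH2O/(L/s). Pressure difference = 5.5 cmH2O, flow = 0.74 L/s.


R = dP / flow
R = 5.5 / 0.74
R = 7.432 cmH2O/(L/s)


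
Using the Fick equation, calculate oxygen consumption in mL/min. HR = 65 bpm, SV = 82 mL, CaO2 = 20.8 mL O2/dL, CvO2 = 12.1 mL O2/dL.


CO = HR*SV = 65*82/1000 = 5.33 L/min
a-v O2 diff = 20.8 - 12.1 = 8.7 mL/dL
VO2 = CO * (CaO2-CvO2) * 10 dL/L
VO2 = 5.33 * 8.7 * 10
VO2 = 463.7 mL/min


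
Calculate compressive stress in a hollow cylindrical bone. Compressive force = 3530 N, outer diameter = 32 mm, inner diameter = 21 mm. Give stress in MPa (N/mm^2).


A = pi*(r_o^2 - r_i^2)
r_o = 16 mm, r_i = 10.5 mm
A = 457.887 mm^2
sigma = F/A = 3530 / 457.887
sigma = 7.709 MPa


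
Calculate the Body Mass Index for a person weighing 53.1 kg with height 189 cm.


BMI = weight / height^2
height = 189 cm = 1.89 m
BMI = 53.1 / 1.89^2
BMI = 14.87 kg/m^2


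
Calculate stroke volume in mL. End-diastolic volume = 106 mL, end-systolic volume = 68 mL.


SV = EDV - ESV
SV = 106 - 68
SV = 38 mL


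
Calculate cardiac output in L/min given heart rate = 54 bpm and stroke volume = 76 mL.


CO = HR * SV
CO = 54 * 76 / 1000
CO = 4.104 L/min


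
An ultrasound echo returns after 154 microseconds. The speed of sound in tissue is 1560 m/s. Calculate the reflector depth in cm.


depth = c * t / 2
t = 154 us = 1.5400e-04 s
depth = 1560 * 1.5400e-04 / 2
depth = 0.12012 m = 12.012 cm


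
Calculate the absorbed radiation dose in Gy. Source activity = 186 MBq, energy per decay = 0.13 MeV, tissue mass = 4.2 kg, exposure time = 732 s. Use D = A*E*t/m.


A = 186 MBq = 1.8600e+08 Bq
E = 0.13 MeV = 2.0826e-14 J
D = A*E*t/m = 1.8600e+08*2.0826e-14*732/4.2
D = 6.7512e-04 Gy


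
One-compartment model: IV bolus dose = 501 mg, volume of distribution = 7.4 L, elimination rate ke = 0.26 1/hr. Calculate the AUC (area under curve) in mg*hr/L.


C0 = Dose/Vd = 501/7.4 = 67.7027 mg/L
AUC = C0/ke = 67.7027/0.26
AUC = 260.4 mg*hr/L


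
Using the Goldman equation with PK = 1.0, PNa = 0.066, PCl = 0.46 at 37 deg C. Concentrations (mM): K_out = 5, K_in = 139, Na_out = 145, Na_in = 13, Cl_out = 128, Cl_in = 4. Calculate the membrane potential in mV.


Vm = (RT/F)*ln((PK*Ko + PNa*Nao + PCl*Cli)/(PK*Ki + PNa*Nai + PCl*Clo))
Numer = 16.41, Denom = 198.738
Vm = -66.66 mV


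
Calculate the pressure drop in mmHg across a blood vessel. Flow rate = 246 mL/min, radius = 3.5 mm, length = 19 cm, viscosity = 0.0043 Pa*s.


dP = 8*mu*L*Q / (pi*r^4)
Q = 246 mL/min = 4.1e-06 m^3/s
dP = 56.8426 Pa = 56.8426 / 133.322 mmHg = 0.4264 mmHg


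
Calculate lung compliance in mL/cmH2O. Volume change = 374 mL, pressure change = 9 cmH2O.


C = dV / dP
C = 374 / 9
C = 41.56 mL/cmH2O


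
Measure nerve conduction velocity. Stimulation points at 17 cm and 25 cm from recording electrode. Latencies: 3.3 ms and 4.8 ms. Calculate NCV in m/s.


Distance = (25 - 17) / 100 = 0.08 m
dt = (4.8 - 3.3) / 1000 = 0.0015 s
NCV = dist / dt = 53.33 m/s


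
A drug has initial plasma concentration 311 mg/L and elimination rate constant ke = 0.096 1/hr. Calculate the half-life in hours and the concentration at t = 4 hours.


t_half = ln(2) / ke = 0.693147 / 0.096 = 7.22 hr
C(t) = C0 * exp(-ke*t) = 311 * exp(-0.096*4)
C(4) = 211.8 mg/L


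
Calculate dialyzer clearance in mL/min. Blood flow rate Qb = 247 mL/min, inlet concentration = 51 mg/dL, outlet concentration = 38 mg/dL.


K = Qb * (Cb_in - Cb_out) / Cb_in
K = 247 * (51 - 38) / 51
K = 62.96 mL/min


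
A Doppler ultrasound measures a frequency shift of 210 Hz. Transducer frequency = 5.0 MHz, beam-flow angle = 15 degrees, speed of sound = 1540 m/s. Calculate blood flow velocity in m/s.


v = fd * c / (2 * f0 * cos(theta))
v = 210 * 1540 / (2 * 5.0000e+06 * cos(15))
v = 0.03348 m/s


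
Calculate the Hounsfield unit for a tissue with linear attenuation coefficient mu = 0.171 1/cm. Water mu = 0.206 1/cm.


HU = ((mu_tissue - mu_water) / mu_water) * 1000
HU = ((0.171 - 0.206) / 0.206) * 1000
HU = -169.9


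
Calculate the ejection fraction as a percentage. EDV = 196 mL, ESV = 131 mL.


SV = EDV - ESV = 196 - 131 = 65 mL
EF = SV/EDV * 100 = 65/196 * 100
EF = 33.16%


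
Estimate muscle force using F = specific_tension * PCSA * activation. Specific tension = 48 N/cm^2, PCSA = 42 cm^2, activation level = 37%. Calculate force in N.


F = sigma * PCSA * activation
F = 48 * 42 * 0.37
F = 745.9 N


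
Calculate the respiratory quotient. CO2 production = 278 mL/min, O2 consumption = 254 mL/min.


RQ = VCO2 / VO2
RQ = 278 / 254
RQ = 1.094


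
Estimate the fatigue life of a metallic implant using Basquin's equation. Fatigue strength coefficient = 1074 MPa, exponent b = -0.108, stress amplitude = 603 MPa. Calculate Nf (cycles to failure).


sigma_a = sigma_f' * (2Nf)^b
2Nf = (sigma_a/sigma_f')^(1/b)
2Nf = (603/1074)^(1/-0.108)
2Nf = 209.49595
Nf = 104.7


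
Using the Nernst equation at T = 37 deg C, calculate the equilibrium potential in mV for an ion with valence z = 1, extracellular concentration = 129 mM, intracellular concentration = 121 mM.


E = (RT/(zF)) * ln(C_out/C_in)
T = 37 + 273.15 = 310.15 K
E = (8.314 * 310.15 / (1 * 96485)) * ln(129/121)
E = 1.711 mV


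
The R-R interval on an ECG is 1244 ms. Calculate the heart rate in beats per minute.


HR = 60 / RR_interval(s)
RR = 1244 ms = 1.244 s
HR = 60 / 1.244 = 48.23 bpm


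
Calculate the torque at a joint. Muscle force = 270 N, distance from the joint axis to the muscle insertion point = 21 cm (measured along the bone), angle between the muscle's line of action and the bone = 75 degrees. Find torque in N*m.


Torque = F * d * sin(theta)   (moment arm = d*sin(theta))
d = 21 cm = 0.21 m
Torque = 270 * 0.21 * sin(75)
Torque = 54.77 N*m


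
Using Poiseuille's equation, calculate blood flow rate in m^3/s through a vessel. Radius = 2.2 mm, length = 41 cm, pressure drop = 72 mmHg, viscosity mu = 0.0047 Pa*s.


Q = pi*r^4*dP / (8*mu*L)
r = 0.0022 m, L = 0.41 m
dP = 72 mmHg = 9599.184 Pa
Q = 4.5825e-05 m^3/s


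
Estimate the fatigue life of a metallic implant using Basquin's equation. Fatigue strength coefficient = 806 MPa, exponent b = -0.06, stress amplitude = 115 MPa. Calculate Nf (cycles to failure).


sigma_a = sigma_f' * (2Nf)^b
2Nf = (sigma_a/sigma_f')^(1/b)
2Nf = (115/806)^(1/-0.06)
2Nf = 1.241519e+14
Nf = 6.2076e+13


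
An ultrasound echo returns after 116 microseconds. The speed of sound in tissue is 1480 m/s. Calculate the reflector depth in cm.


depth = c * t / 2
t = 116 us = 1.1600e-04 s
depth = 1480 * 1.1600e-04 / 2
depth = 0.08584 m = 8.584 cm


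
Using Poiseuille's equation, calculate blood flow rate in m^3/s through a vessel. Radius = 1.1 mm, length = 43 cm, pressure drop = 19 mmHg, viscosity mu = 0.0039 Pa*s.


Q = pi*r^4*dP / (8*mu*L)
r = 0.0011 m, L = 0.43 m
dP = 19 mmHg = 2533.118 Pa
Q = 8.6847e-07 m^3/s


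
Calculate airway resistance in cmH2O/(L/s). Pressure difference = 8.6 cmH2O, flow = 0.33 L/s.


R = dP / flow
R = 8.6 / 0.33
R = 26.06 cmH2O/(L/s)


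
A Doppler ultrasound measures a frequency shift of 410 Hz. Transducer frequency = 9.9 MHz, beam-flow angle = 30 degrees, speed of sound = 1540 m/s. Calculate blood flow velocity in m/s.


v = fd * c / (2 * f0 * cos(theta))
v = 410 * 1540 / (2 * 9.9000e+06 * cos(30))
v = 0.03682 m/s


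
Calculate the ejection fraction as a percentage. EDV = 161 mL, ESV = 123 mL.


SV = EDV - ESV = 161 - 123 = 38 mL
EF = SV/EDV * 100 = 38/161 * 100
EF = 23.6%


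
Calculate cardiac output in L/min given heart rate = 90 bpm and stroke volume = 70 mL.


CO = HR * SV
CO = 90 * 70 / 1000
CO = 6.3 L/min


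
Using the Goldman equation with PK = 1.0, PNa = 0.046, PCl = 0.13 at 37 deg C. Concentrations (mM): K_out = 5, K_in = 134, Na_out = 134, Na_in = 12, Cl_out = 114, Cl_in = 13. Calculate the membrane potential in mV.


Vm = (RT/F)*ln((PK*Ko + PNa*Nao + PCl*Cli)/(PK*Ki + PNa*Nai + PCl*Clo))
Numer = 12.854, Denom = 149.372
Vm = -65.55 mV


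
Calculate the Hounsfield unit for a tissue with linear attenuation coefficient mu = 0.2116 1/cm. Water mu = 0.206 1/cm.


HU = ((mu_tissue - mu_water) / mu_water) * 1000
HU = ((0.2116 - 0.206) / 0.206) * 1000
HU = 27.18


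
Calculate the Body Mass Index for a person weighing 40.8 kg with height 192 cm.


BMI = weight / height^2
height = 192 cm = 1.92 m
BMI = 40.8 / 1.92^2
BMI = 11.07 kg/m^2


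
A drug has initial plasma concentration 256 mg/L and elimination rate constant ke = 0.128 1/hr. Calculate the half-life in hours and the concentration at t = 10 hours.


t_half = ln(2) / ke = 0.693147 / 0.128 = 5.415 hr
C(t) = C0 * exp(-ke*t) = 256 * exp(-0.128*10)
C(10) = 71.18 mg/L


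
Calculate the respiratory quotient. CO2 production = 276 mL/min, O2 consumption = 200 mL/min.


RQ = VCO2 / VO2
RQ = 276 / 200
RQ = 1.38


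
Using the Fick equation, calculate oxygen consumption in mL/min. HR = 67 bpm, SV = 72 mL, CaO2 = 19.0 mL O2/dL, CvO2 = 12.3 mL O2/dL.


CO = HR*SV = 67*72/1000 = 4.824 L/min
a-v O2 diff = 19.0 - 12.3 = 6.7 mL/dL
VO2 = CO * (CaO2-CvO2) * 10 dL/L
VO2 = 4.824 * 6.7 * 10
VO2 = 323.2 mL/min


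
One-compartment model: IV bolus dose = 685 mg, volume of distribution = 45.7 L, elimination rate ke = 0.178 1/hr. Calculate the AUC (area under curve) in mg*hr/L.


C0 = Dose/Vd = 685/45.7 = 14.9891 mg/L
AUC = C0/ke = 14.9891/0.178
AUC = 84.21 mg*hr/L


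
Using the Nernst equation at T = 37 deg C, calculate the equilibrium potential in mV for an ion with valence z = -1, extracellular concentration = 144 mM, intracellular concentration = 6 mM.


E = (RT/(zF)) * ln(C_out/C_in)
T = 37 + 273.15 = 310.15 K
E = (8.314 * 310.15 / (-1 * 96485)) * ln(144/6)
E = -84.93 mV


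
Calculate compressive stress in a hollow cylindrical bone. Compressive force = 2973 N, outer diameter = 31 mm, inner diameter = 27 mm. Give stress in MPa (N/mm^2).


A = pi*(r_o^2 - r_i^2)
r_o = 15.5 mm, r_i = 13.5 mm
A = 182.212 mm^2
sigma = F/A = 2973 / 182.212
sigma = 16.32 MPa


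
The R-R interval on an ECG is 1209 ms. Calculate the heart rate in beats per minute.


HR = 60 / RR_interval(s)
RR = 1209 ms = 1.209 s
HR = 60 / 1.209 = 49.63 bpm


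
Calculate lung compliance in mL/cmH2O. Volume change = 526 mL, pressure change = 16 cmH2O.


C = dV / dP
C = 526 / 16
C = 32.88 mL/cmH2O


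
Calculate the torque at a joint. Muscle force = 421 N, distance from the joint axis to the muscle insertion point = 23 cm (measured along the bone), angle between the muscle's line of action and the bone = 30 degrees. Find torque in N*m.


Torque = F * d * sin(theta)   (moment arm = d*sin(theta))
d = 23 cm = 0.23 m
Torque = 421 * 0.23 * sin(30)
Torque = 48.41 N*m


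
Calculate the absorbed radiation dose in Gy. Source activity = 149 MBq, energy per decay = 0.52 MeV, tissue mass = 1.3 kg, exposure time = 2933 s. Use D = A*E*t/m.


A = 149 MBq = 1.4900e+08 Bq
E = 0.52 MeV = 8.3304e-14 J
D = A*E*t/m = 1.4900e+08*8.3304e-14*2933/1.3
D = 0.028 Gy


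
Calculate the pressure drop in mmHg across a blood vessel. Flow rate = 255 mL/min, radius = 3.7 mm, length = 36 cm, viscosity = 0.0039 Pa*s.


dP = 8*mu*L*Q / (pi*r^4)
Q = 255 mL/min = 4.25e-06 m^3/s
dP = 81.0754 Pa = 81.0754 / 133.322 mmHg = 0.6081 mmHg


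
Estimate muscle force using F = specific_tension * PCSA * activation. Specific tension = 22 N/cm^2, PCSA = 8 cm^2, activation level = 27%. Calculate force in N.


F = sigma * PCSA * activation
F = 22 * 8 * 0.27
F = 47.52 N


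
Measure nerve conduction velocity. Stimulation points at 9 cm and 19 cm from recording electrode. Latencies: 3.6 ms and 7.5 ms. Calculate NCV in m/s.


Distance = (19 - 9) / 100 = 0.1 m
dt = (7.5 - 3.6) / 1000 = 0.0039 s
NCV = dist / dt = 25.64 m/s


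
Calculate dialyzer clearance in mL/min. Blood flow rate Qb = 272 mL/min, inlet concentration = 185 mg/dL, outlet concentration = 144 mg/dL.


K = Qb * (Cb_in - Cb_out) / Cb_in
K = 272 * (185 - 144) / 185
K = 60.28 mL/min


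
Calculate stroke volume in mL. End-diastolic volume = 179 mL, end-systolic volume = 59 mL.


SV = EDV - ESV
SV = 179 - 59
SV = 120 mL


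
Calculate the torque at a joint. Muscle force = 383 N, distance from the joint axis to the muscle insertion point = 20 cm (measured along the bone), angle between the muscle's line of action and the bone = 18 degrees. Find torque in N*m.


Torque = F * d * sin(theta)   (moment arm = d*sin(theta))
d = 20 cm = 0.2 m
Torque = 383 * 0.2 * sin(18)
Torque = 23.67 N*m


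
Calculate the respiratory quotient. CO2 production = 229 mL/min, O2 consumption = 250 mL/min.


RQ = VCO2 / VO2
RQ = 229 / 250
RQ = 0.916


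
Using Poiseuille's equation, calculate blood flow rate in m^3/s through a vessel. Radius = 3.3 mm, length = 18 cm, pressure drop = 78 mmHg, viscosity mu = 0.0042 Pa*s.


Q = pi*r^4*dP / (8*mu*L)
r = 0.0033 m, L = 0.18 m
dP = 78 mmHg = 10399.116 Pa
Q = 6.4060e-04 m^3/s


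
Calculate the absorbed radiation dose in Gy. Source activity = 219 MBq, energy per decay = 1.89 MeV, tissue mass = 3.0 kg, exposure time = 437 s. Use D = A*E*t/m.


A = 219 MBq = 2.1900e+08 Bq
E = 1.89 MeV = 3.02778e-13 J
D = A*E*t/m = 2.1900e+08*3.02778e-13*437/3.0
D = 0.009659 Gy


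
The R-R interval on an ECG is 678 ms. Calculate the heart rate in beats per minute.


HR = 60 / RR_interval(s)
RR = 678 ms = 0.678 s
HR = 60 / 0.678 = 88.5 bpm


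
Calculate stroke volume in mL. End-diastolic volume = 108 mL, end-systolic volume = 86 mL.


SV = EDV - ESV
SV = 108 - 86
SV = 22 mL


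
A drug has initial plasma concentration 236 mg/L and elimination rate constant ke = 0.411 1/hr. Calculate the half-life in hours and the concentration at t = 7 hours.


t_half = ln(2) / ke = 0.693147 / 0.411 = 1.686 hr
C(t) = C0 * exp(-ke*t) = 236 * exp(-0.411*7)
C(7) = 13.29 mg/L


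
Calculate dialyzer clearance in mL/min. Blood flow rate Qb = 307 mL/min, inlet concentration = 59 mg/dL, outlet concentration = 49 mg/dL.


K = Qb * (Cb_in - Cb_out) / Cb_in
K = 307 * (59 - 49) / 59
K = 52.03 mL/min


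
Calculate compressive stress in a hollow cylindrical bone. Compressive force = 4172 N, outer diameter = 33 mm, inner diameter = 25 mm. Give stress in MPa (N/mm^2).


A = pi*(r_o^2 - r_i^2)
r_o = 16.5 mm, r_i = 12.5 mm
A = 364.425 mm^2
sigma = F/A = 4172 / 364.425
sigma = 11.45 MPa


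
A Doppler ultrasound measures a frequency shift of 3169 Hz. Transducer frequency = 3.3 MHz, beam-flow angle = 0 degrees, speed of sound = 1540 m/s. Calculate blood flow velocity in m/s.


v = fd * c / (2 * f0 * cos(theta))
v = 3169 * 1540 / (2 * 3.3000e+06 * cos(0))
v = 0.7394 m/s


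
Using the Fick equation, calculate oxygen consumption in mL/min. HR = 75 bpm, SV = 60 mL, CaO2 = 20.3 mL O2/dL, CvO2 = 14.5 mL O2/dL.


CO = HR*SV = 75*60/1000 = 4.5 L/min
a-v O2 diff = 20.3 - 14.5 = 5.8 mL/dL
VO2 = CO * (CaO2-CvO2) * 10 dL/L
VO2 = 4.5 * 5.8 * 10
VO2 = 261 mL/min


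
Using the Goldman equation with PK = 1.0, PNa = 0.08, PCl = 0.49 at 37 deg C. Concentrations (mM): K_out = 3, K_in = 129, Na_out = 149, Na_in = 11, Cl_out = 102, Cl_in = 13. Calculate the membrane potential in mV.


Vm = (RT/F)*ln((PK*Ko + PNa*Nao + PCl*Cli)/(PK*Ki + PNa*Nai + PCl*Clo))
Numer = 21.29, Denom = 179.86
Vm = -57.03 mV


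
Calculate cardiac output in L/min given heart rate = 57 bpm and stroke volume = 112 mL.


CO = HR * SV
CO = 57 * 112 / 1000
CO = 6.384 L/min


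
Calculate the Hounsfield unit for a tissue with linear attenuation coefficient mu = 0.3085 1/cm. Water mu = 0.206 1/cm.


HU = ((mu_tissue - mu_water) / mu_water) * 1000
HU = ((0.3085 - 0.206) / 0.206) * 1000
HU = 497.6


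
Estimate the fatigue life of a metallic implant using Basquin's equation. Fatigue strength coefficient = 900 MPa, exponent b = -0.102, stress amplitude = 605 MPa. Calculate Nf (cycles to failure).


sigma_a = sigma_f' * (2Nf)^b
2Nf = (sigma_a/sigma_f')^(1/b)
2Nf = (605/900)^(1/-0.102)
2Nf = 49.096478
Nf = 24.55


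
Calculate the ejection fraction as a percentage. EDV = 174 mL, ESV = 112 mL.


SV = EDV - ESV = 174 - 112 = 62 mL
EF = SV/EDV * 100 = 62/174 * 100
EF = 35.63%


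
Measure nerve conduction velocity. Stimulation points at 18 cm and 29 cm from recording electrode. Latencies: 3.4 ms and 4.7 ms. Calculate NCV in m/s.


Distance = (29 - 18) / 100 = 0.11 m
dt = (4.7 - 3.4) / 1000 = 0.0013 s
NCV = dist / dt = 84.62 m/s


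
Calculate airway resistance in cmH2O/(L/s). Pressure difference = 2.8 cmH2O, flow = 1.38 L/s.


R = dP / flow
R = 2.8 / 1.38
R = 2.029 cmH2O/(L/s)


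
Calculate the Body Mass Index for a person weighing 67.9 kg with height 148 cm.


BMI = weight / height^2
height = 148 cm = 1.48 m
BMI = 67.9 / 1.48^2
BMI = 31 kg/m^2


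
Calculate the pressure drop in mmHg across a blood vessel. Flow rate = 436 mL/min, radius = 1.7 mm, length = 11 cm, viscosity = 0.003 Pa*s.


dP = 8*mu*L*Q / (pi*r^4)
Q = 436 mL/min = 7.26667e-06 m^3/s
dP = 731.129 Pa = 731.129 / 133.322 mmHg = 5.484 mmHg


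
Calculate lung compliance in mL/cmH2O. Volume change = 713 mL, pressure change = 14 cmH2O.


C = dV / dP
C = 713 / 14
C = 50.93 mL/cmH2O


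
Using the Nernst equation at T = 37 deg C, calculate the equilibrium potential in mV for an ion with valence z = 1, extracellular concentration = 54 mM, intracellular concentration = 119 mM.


E = (RT/(zF)) * ln(C_out/C_in)
T = 37 + 273.15 = 310.15 K
E = (8.314 * 310.15 / (1 * 96485)) * ln(54/119)
E = -21.12 mV


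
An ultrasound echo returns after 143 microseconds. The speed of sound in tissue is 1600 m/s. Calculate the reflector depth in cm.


depth = c * t / 2
t = 143 us = 1.4300e-04 s
depth = 1600 * 1.4300e-04 / 2
depth = 0.1144 m = 11.44 cm


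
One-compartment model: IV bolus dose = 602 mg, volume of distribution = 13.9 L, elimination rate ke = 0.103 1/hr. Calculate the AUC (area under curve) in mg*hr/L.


C0 = Dose/Vd = 602/13.9 = 43.3094 mg/L
AUC = C0/ke = 43.3094/0.103
AUC = 420.5 mg*hr/L


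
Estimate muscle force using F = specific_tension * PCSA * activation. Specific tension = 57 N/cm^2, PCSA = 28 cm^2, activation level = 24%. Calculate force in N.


F = sigma * PCSA * activation
F = 57 * 28 * 0.24
F = 383 N


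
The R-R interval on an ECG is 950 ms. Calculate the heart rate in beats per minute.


HR = 60 / RR_interval(s)
RR = 950 ms = 0.95 s
HR = 60 / 0.95 = 63.16 bpm


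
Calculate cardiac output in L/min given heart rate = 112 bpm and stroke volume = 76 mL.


CO = HR * SV
CO = 112 * 76 / 1000
CO = 8.512 L/min


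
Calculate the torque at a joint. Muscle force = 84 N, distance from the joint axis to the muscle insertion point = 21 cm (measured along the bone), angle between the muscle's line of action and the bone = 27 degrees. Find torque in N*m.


Torque = F * d * sin(theta)   (moment arm = d*sin(theta))
d = 21 cm = 0.21 m
Torque = 84 * 0.21 * sin(27)
Torque = 8.008 N*m


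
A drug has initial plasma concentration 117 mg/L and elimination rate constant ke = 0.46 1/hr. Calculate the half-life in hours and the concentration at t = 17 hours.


t_half = ln(2) / ke = 0.693147 / 0.46 = 1.507 hr
C(t) = C0 * exp(-ke*t) = 117 * exp(-0.46*17)
C(17) = 0.04699 mg/L


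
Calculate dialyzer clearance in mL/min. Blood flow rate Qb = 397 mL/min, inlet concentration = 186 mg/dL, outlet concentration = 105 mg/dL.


K = Qb * (Cb_in - Cb_out) / Cb_in
K = 397 * (186 - 105) / 186
K = 172.9 mL/min


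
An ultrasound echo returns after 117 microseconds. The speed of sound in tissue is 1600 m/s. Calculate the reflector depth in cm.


depth = c * t / 2
t = 117 us = 1.1700e-04 s
depth = 1600 * 1.1700e-04 / 2
depth = 0.0936 m = 9.36 cm


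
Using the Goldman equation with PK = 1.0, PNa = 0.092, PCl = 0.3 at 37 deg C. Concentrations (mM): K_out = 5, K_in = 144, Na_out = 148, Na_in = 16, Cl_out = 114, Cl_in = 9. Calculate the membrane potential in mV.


Vm = (RT/F)*ln((PK*Ko + PNa*Nao + PCl*Cli)/(PK*Ki + PNa*Nai + PCl*Clo))
Numer = 21.316, Denom = 179.672
Vm = -56.97 mV


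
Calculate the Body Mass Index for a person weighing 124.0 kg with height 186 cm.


BMI = weight / height^2
height = 186 cm = 1.86 m
BMI = 124.0 / 1.86^2
BMI = 35.84 kg/m^2


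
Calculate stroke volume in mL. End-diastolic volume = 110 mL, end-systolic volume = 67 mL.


SV = EDV - ESV
SV = 110 - 67
SV = 43 mL


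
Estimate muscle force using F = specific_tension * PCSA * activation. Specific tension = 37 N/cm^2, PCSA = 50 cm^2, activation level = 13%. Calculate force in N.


F = sigma * PCSA * activation
F = 37 * 50 * 0.13
F = 240.5 N


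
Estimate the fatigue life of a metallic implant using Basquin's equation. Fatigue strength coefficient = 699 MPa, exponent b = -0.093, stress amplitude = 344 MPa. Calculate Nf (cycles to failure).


sigma_a = sigma_f' * (2Nf)^b
2Nf = (sigma_a/sigma_f')^(1/b)
2Nf = (344/699)^(1/-0.093)
2Nf = 2046.2285
Nf = 1023


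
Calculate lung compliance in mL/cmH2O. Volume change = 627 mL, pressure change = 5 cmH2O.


C = dV / dP
C = 627 / 5
C = 125.4 mL/cmH2O


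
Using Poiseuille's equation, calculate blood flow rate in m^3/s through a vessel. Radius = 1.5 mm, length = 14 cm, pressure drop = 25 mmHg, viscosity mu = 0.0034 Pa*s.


Q = pi*r^4*dP / (8*mu*L)
r = 0.0015 m, L = 0.14 m
dP = 25 mmHg = 3333.05 Pa
Q = 1.3921e-05 m^3/s


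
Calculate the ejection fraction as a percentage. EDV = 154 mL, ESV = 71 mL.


SV = EDV - ESV = 154 - 71 = 83 mL
EF = SV/EDV * 100 = 83/154 * 100
EF = 53.9%


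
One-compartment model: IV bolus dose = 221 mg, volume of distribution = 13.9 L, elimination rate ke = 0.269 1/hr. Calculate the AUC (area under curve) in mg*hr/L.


C0 = Dose/Vd = 221/13.9 = 15.8993 mg/L
AUC = C0/ke = 15.8993/0.269
AUC = 59.11 mg*hr/L


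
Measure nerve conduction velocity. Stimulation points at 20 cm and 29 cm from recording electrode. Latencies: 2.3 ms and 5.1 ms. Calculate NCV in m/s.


Distance = (29 - 20) / 100 = 0.09 m
dt = (5.1 - 2.3) / 1000 = 0.0028 s
NCV = dist / dt = 32.14 m/s


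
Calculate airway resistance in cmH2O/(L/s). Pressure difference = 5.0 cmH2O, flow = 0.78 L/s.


R = dP / flow
R = 5.0 / 0.78
R = 6.41 cmH2O/(L/s)


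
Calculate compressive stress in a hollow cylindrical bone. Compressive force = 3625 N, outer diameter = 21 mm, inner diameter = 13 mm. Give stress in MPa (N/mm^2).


A = pi*(r_o^2 - r_i^2)
r_o = 10.5 mm, r_i = 6.5 mm
A = 213.628 mm^2
sigma = F/A = 3625 / 213.628
sigma = 16.97 MPa


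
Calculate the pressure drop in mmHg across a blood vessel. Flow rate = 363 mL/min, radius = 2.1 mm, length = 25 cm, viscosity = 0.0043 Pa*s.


dP = 8*mu*L*Q / (pi*r^4)
Q = 363 mL/min = 6.05e-06 m^3/s
dP = 851.583 Pa = 851.583 / 133.322 mmHg = 6.387 mmHg


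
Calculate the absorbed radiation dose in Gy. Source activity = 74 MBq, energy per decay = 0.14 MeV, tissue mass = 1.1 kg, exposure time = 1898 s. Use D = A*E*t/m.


A = 74 MBq = 7.4000e+07 Bq
E = 0.14 MeV = 2.2428e-14 J
D = A*E*t/m = 7.4000e+07*2.2428e-14*1898/1.1
D = 0.002864 Gy


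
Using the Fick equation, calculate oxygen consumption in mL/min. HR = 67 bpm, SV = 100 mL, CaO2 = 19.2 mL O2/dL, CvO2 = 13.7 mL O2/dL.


CO = HR*SV = 67*100/1000 = 6.7 L/min
a-v O2 diff = 19.2 - 13.7 = 5.5 mL/dL
VO2 = CO * (CaO2-CvO2) * 10 dL/L
VO2 = 6.7 * 5.5 * 10
VO2 = 368.5 mL/min


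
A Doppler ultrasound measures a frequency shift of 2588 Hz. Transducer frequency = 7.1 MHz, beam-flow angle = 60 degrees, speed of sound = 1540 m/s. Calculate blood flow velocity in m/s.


v = fd * c / (2 * f0 * cos(theta))
v = 2588 * 1540 / (2 * 7.1000e+06 * cos(60))
v = 0.5613 m/s


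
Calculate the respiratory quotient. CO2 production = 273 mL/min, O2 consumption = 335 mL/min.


RQ = VCO2 / VO2
RQ = 273 / 335
RQ = 0.8149


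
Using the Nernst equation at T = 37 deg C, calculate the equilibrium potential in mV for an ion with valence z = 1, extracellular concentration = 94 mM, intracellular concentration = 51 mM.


E = (RT/(zF)) * ln(C_out/C_in)
T = 37 + 273.15 = 310.15 K
E = (8.314 * 310.15 / (1 * 96485)) * ln(94/51)
E = 16.34 mV


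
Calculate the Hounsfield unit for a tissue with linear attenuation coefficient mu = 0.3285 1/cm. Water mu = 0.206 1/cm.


HU = ((mu_tissue - mu_water) / mu_water) * 1000
HU = ((0.3285 - 0.206) / 0.206) * 1000
HU = 594.7


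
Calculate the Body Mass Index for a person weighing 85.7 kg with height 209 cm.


BMI = weight / height^2
height = 209 cm = 2.09 m
BMI = 85.7 / 2.09^2
BMI = 19.62 kg/m^2


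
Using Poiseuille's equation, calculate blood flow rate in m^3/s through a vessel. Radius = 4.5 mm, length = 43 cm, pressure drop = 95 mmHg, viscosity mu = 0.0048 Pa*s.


Q = pi*r^4*dP / (8*mu*L)
r = 0.0045 m, L = 0.43 m
dP = 95 mmHg = 12665.59 Pa
Q = 9.8816e-04 m^3/s


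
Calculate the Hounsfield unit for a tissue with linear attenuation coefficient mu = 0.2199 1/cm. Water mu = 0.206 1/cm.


HU = ((mu_tissue - mu_water) / mu_water) * 1000
HU = ((0.2199 - 0.206) / 0.206) * 1000
HU = 67.48


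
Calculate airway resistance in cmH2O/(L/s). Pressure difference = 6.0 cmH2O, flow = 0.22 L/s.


R = dP / flow
R = 6.0 / 0.22
R = 27.27 cmH2O/(L/s)


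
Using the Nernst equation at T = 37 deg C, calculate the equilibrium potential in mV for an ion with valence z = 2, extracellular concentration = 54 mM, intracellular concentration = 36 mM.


E = (RT/(zF)) * ln(C_out/C_in)
T = 37 + 273.15 = 310.15 K
E = (8.314 * 310.15 / (2 * 96485)) * ln(54/36)
E = 5.418 mV


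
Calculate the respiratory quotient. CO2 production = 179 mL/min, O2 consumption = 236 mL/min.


RQ = VCO2 / VO2
RQ = 179 / 236
RQ = 0.7585


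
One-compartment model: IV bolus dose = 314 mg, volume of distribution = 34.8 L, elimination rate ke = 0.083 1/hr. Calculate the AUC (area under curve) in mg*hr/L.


C0 = Dose/Vd = 314/34.8 = 9.02299 mg/L
AUC = C0/ke = 9.02299/0.083
AUC = 108.7 mg*hr/L


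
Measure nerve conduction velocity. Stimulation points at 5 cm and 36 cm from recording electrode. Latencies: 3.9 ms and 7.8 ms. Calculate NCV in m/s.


Distance = (36 - 5) / 100 = 0.31 m
dt = (7.8 - 3.9) / 1000 = 0.0039 s
NCV = dist / dt = 79.49 m/s


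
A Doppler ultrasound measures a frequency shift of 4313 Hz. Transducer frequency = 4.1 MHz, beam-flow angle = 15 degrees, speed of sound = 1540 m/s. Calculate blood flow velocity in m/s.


v = fd * c / (2 * f0 * cos(theta))
v = 4313 * 1540 / (2 * 4.1000e+06 * cos(15))
v = 0.8386 m/s


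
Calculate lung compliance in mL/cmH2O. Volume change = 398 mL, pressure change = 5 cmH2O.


C = dV / dP
C = 398 / 5
C = 79.6 mL/cmH2O


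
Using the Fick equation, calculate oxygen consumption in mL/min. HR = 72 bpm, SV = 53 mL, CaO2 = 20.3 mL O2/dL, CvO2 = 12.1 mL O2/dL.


CO = HR*SV = 72*53/1000 = 3.816 L/min
a-v O2 diff = 20.3 - 12.1 = 8.2 mL/dL
VO2 = CO * (CaO2-CvO2) * 10 dL/L
VO2 = 3.816 * 8.2 * 10
VO2 = 312.9 mL/min


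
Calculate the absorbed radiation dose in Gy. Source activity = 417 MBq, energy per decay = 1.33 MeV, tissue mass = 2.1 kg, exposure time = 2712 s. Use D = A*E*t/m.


A = 417 MBq = 4.1700e+08 Bq
E = 1.33 MeV = 2.13066e-13 J
D = A*E*t/m = 4.1700e+08*2.13066e-13*2712/2.1
D = 0.1147 Gy


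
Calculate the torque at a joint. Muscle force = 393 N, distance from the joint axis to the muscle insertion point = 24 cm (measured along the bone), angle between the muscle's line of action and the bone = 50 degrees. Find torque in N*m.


Torque = F * d * sin(theta)   (moment arm = d*sin(theta))
d = 24 cm = 0.24 m
Torque = 393 * 0.24 * sin(50)
Torque = 72.25 N*m


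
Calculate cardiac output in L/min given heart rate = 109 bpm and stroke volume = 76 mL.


CO = HR * SV
CO = 109 * 76 / 1000
CO = 8.284 L/min


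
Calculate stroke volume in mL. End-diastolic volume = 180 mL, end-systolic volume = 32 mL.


SV = EDV - ESV
SV = 180 - 32
SV = 148 mL


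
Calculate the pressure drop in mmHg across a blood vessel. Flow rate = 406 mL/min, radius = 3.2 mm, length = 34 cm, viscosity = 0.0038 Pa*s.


dP = 8*mu*L*Q / (pi*r^4)
Q = 406 mL/min = 6.76667e-06 m^3/s
dP = 212.314 Pa = 212.314 / 133.322 mmHg = 1.592 mmHg


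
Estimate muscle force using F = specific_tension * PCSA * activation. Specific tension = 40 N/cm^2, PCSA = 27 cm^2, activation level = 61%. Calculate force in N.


F = sigma * PCSA * activation
F = 40 * 27 * 0.61
F = 658.8 N


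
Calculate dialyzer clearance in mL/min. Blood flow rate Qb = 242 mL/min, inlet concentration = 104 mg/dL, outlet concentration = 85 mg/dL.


K = Qb * (Cb_in - Cb_out) / Cb_in
K = 242 * (104 - 85) / 104
K = 44.21 mL/min


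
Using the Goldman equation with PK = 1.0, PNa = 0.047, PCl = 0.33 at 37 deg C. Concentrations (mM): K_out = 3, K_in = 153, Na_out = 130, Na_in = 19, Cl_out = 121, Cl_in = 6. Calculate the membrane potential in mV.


Vm = (RT/F)*ln((PK*Ko + PNa*Nao + PCl*Cli)/(PK*Ki + PNa*Nai + PCl*Clo))
Numer = 11.09, Denom = 193.823
Vm = -76.46 mV


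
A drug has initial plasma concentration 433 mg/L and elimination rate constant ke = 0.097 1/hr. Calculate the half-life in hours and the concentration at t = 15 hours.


t_half = ln(2) / ke = 0.693147 / 0.097 = 7.146 hr
C(t) = C0 * exp(-ke*t) = 433 * exp(-0.097*15)
C(15) = 101.1 mg/L


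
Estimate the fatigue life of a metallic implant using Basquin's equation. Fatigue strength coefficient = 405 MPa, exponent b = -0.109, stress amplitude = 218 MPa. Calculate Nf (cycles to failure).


sigma_a = sigma_f' * (2Nf)^b
2Nf = (sigma_a/sigma_f')^(1/b)
2Nf = (218/405)^(1/-0.109)
2Nf = 293.68138
Nf = 146.8


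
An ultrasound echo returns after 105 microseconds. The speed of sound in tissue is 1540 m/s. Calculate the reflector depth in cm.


depth = c * t / 2
t = 105 us = 1.0500e-04 s
depth = 1540 * 1.0500e-04 / 2
depth = 0.08085 m = 8.085 cm


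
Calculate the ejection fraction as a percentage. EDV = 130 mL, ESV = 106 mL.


SV = EDV - ESV = 130 - 106 = 24 mL
EF = SV/EDV * 100 = 24/130 * 100
EF = 18.46%


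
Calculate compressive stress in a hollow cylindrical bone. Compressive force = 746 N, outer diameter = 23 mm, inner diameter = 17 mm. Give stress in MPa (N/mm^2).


A = pi*(r_o^2 - r_i^2)
r_o = 11.5 mm, r_i = 8.5 mm
A = 188.496 mm^2
sigma = F/A = 746 / 188.496
sigma = 3.958 MPa


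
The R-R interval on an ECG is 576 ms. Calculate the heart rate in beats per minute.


HR = 60 / RR_interval(s)
RR = 576 ms = 0.576 s
HR = 60 / 0.576 = 104.2 bpm


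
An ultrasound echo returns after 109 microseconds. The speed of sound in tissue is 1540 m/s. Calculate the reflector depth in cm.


depth = c * t / 2
t = 109 us = 1.0900e-04 s
depth = 1540 * 1.0900e-04 / 2
depth = 0.08393 m = 8.393 cm


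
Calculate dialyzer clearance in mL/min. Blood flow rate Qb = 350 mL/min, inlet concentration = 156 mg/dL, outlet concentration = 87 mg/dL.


K = Qb * (Cb_in - Cb_out) / Cb_in
K = 350 * (156 - 87) / 156
K = 154.8 mL/min


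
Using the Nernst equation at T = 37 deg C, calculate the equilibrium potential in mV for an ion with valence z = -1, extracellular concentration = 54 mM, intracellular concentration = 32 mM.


E = (RT/(zF)) * ln(C_out/C_in)
T = 37 + 273.15 = 310.15 K
E = (8.314 * 310.15 / (-1 * 96485)) * ln(54/32)
E = -13.98 mV


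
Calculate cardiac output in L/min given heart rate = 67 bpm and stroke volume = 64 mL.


CO = HR * SV
CO = 67 * 64 / 1000
CO = 4.288 L/min
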